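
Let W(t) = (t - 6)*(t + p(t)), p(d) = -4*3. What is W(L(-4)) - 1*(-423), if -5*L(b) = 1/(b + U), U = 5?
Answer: 12466/25 ≈ 498.64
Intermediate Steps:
p(d) = -12
L(b) = -1/(5*(5 + b)) (L(b) = -1/(5*(b + 5)) = -1/(5*(5 + b)))
W(t) = (-12 + t)*(-6 + t) (W(t) = (t - 6)*(t - 12) = (-6 + t)*(-12 + t) = (-12 + t)*(-6 + t))
W(L(-4)) - 1*(-423) = (72 + (-1/(25 + 5*(-4)))² - (-18)/(25 + 5*(-4))) - 1*(-423) = (72 + (-1/(25 - 20))² - (-18)/(25 - 20)) + 423 = (72 + (-1/5)² - (-18)/5) + 423 = (72 + (-1*⅕)² - (-18)/5) + 423 = (72 + (-⅕)² - 18*(-⅕)) + 423 = (72 + 1/25 + 18/5) + 423 = 1891/25 + 423 = 12466/25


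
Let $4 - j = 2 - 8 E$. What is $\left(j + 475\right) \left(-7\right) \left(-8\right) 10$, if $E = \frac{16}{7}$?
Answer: $277360$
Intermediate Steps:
$E = \frac{16}{7}$ ($E = 16 \cdot \frac{1}{7} = \frac{16}{7} \approx 2.2857$)
$j = \frac{142}{7}$ ($j = 4 - \left(2 - \frac{128}{7}\right) = 4 - - \frac{114}{7} = 4 + \frac{114}{7} = \frac{142}{7} \approx 20.286$)
$\left(j + 475\right) \left(-7\right) \left(-8\right) 10 = \left(\frac{142}{7} + 475\right) \left(-7\right) \left(-8\right) 10 = \frac{3467 \cdot 56 \cdot 10}{7} = \frac{3467}{7} \cdot 560 = 277360$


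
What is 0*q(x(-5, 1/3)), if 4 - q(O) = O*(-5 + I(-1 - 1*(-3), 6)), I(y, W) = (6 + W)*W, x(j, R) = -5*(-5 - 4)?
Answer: 0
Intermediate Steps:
x(j, R) = 45 (x(j, R) = -5*(-9) = 45)
I(y, W) = W*(6 + W)
q(O) = 4 - 67*O (q(O) = 4 - O*(-5 + 6*(6 + 6)) = 4 - O*(-5 + 6*12) = 4 - O*(-5 + 72) = 4 - O*67 = 4 - 67*O)
0*q(x(-5, 1/3)) = 0*(4 - 67*45) = 0*(4 - 3015) = 0*(-3011) = 0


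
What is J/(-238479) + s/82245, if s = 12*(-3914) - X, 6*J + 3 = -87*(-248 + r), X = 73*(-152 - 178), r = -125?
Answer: -1966901174/6537901785 ≈ -0.30085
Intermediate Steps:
X = -24090 (X = 73*(-330) = -24090)
J = 5408 (J = -½ + (-87*(-248 - 125))/6 = -½ + (-87*(-373))/6 = -½ + (⅙)*32451 = -½ + 10817/2 = 5408)
s = -22878 (s = 12*(-3914) - 1*(-24090) = -46968 + 24090 = -22878)
J/(-238479) + s/82245 = 5408/(-238479) - 22878/82245 = 5408*(-1/238479) - 22878*1/82245 = -5408/238479 - 7626/27415 = -1966901174/6537901785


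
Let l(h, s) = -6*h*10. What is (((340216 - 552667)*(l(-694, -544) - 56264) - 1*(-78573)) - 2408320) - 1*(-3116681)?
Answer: 3107670358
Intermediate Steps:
l(h, s) = -60*h
(((340216 - 552667)*(l(-694, -544) - 56264) - 1*(-78573)) - 2408320) - 1*(-3116681) = (((340216 - 552667)*(-60*(-694) - 56264) - 1*(-78573)) - 2408320) - 1*(-3116681) = ((-212451*(41640 - 56264) + 78573) - 2408320) + 3116681 = ((-212451*(-14624) + 78573) - 2408320) + 3116681 = ((3106883424 + 78573) - 2408320) + 3116681 = (3106961997 - 2408320) + 3116681 = 3104553677 + 3116681 = 3107670358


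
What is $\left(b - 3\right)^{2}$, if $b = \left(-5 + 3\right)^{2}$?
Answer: $1$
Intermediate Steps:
$b = 4$ ($b = \left(-2\right)^{2} = 4$)
$\left(b - 3\right)^{2} = \left(4 - 3\right)^{2} = 1^{2} = 1$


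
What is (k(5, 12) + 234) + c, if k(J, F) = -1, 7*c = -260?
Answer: 1371/7 ≈ 195.86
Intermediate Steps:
c = -260/7 (c = (⅐)*(-260) = -260/7 ≈ -37.143)
(k(5, 12) + 234) + c = (-1 + 234) - 260/7 = 233 - 260/7 = 1371/7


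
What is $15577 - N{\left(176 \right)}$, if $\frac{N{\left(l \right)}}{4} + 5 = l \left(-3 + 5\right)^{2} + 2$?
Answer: $12773$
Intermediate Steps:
$N{\left(l \right)} = -12 + 16 l$ ($N{\left(l \right)} = -20 + 4 \left(l \left(-3 + 5\right)^{2} + 2\right) = -20 + 4 \left(l 2^{2} + 2\right) = -20 + 4 \left(l 4 + 2\right) = -20 + 4 \left(4 l + 2\right) = -20 + 4 \left(2 + 4 l\right) = -20 + \left(8 + 16 l\right) = -12 + 16 l$)
$15577 - N{\left(176 \right)} = 15577 - \left(-12 + 16 \cdot 176\right) = 15577 - \left(-12 + 2816\right) = 15577 - 2804 = 12773$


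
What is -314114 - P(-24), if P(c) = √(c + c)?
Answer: -314114 - 4*I*√3 ≈ -3.1411e+5 - 6.9282*I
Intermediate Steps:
P(c) = √2*√c (P(c) = √(2*c) = √2*√c)
-314114 - P(-24) = -314114 - √2*√(-24) = -314114 - √2*2*I*√6 = -314114 - 4*I*√3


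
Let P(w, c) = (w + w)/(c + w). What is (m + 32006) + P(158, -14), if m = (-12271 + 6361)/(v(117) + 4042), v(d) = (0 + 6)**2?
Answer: 2349423125/73404 ≈ 32007.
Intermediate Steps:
v(d) = 36 (v(d) = 6**2 = 36)
P(w, c) = 2*w/(c + w) (P(w, c) = (2*w)/(c + w) = 2*w/(c + w))
m = -2955/2039 (m = (-12271 + 6361)/(36 + 4042) = -5910/4078 = -5910*1/4078 = -2955/2039 ≈ -1.4492)
(m + 32006) + P(158, -14) = (-2955/2039 + 32006) + 2*158/(-14 + 158) = 65257279/2039 + 2*158/144 = 65257279/2039 + 2*158*(1/144) = 65257279/2039 + 79/36 = 2349423125/73404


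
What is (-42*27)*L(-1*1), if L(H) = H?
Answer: 1134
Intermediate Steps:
(-42*27)*L(-1*1) = (-42*27)*(-1*1) = -1134*(-1) = 1134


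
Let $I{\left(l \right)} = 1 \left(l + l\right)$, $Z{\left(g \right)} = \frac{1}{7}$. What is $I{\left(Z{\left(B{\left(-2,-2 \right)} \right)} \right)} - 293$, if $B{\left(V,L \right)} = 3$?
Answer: $- \frac{2049}{7} \approx -292.71$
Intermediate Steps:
$Z{\left(g \right)} = \frac{1}{7}$
$I{\left(l \right)} = 2 l$ ($I{\left(l \right)} = 1 \cdot 2 l = 2 l$)
$I{\left(Z{\left(B{\left(-2,-2 \right)} \right)} \right)} - 293 = 2 \cdot \frac{1}{7} - 293 = \frac{2}{7} - 293 = - \frac{2049}{7}$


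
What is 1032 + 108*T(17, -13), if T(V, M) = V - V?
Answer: 1032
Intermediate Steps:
T(V, M) = 0
1032 + 108*T(17, -13) = 1032 + 108*0 = 1032 + 0 = 1032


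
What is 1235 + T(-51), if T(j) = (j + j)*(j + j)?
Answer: 11639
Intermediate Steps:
T(j) = 4*j² (T(j) = (2*j)*(2*j) = 4*j²)
1235 + T(-51) = 1235 + 4*(-51)² = 1235 + 4*2601 = 1235 + 10404 = 11639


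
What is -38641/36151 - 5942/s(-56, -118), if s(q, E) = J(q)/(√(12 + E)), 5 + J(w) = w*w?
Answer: -38641/36151 - 5942*I*√106/3131 ≈ -1.0689 - 19.539*I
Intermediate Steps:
J(w) = -5 + w² (J(w) = -5 + w*w = -5 + w²)
s(q, E) = (-5 + q²)/√(12 + E) (s(q, E) = (-5 + q²)/(√(12 + E)) = (-5 + q²)/√(12 + E))
-38641/36151 - 5942/s(-56, -118) = -38641/36151 - 5942*√(12 - 118)/(-5 + (-56)²) = -38641*1/36151 - 5942*I*√106/(-5 + 3136) = -38641/36151 - 5942*I*√106/3131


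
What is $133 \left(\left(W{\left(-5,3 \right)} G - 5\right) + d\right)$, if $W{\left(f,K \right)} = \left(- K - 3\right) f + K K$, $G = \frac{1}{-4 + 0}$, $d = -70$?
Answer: $- \frac{45087}{4} \approx -11272.0$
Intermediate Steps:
$G = - \frac{1}{4}$ ($G = \frac{1}{-4} = - \frac{1}{4} \approx -0.25$)
$W{\left(f,K \right)} = K^{2} + f \left(-3 - K\right)$ ($W{\left(f,K \right)} = \left(-3 - K\right) f + K^{2} = f \left(-3 - K\right) + K^{2} = K^{2} + f \left(-3 - K\right)$)
$133 \left(\left(W{\left(-5,3 \right)} G - 5\right) + d\right) = 133 \left(\left(\left(3^{2} - -15 - 3 \left(-5\right)\right) \left(- \frac{1}{4}\right) - 5\right) - 70\right) = 133 \left(\left(\left(9 + 15 + 15\right) \left(- \frac{1}{4}\right) - 5\right) - 70\right) = 133 \left(\left(39 \left(- \frac{1}{4}\right) - 5\right) - 70\right) = 133 \left(\left(- \frac{39}{4} - 5\right) - 70\right) = 133 \left(- \frac{59}{4} - 70\right) = 133 \left(- \frac{339}{4}\right) = - \frac{45087}{4}$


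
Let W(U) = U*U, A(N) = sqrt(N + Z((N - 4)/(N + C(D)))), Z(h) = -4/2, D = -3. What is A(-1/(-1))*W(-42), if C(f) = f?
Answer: 1764*I ≈ 1764.0*I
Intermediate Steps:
Z(h) = -2 (Z(h) = -4*1/2 = -2)
A(N) = sqrt(-2 + N) (A(N) = sqrt(N - 2) = sqrt(-2 + N))
W(U) = U**2
A(-1/(-1))*W(-42) = sqrt(-2 - 1/(-1))*(-42)**2 = sqrt(-2 - 1*(-1))*1764 = sqrt(-2 + 1)*1764 = sqrt(-1)*1764 = I*1764 = 1764*I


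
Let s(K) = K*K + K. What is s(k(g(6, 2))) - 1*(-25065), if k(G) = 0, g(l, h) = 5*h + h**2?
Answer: 25065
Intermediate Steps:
g(l, h) = h**2 + 5*h
s(K) = K + K**2 (s(K) = K**2 + K = K + K**2)
s(k(g(6, 2))) - 1*(-25065) = 0*(1 + 0) - 1*(-25065) = 0*1 + 25065 = 0 + 25065 = 25065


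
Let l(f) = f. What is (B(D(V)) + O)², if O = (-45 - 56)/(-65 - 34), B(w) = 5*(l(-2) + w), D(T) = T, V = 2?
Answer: 10201/9801 ≈ 1.0408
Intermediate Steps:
B(w) = -10 + 5*w (B(w) = 5*(-2 + w) = -10 + 5*w)
O = 101/99 (O = -101/(-99) = -101*(-1/99) = 101/99 ≈ 1.0202)
(B(D(V)) + O)² = ((-10 + 5*2) + 101/99)² = ((-10 + 10) + 101/99)² = (0 + 101/99)² = (101/99)² = 10201/9801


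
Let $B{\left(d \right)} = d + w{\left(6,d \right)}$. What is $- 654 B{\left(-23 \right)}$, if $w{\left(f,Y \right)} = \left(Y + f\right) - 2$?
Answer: $27468$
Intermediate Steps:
$w{\left(f,Y \right)} = -2 + Y + f$
$B{\left(d \right)} = 4 + 2 d$ ($B{\left(d \right)} = d + \left(-2 + d + 6\right) = d + \left(4 + d\right) = 4 + 2 d$)
$- 654 B{\left(-23 \right)} = - 654 \left(4 + 2 \left(-23\right)\right) = - 654 \left(4 - 46\right) = \left(-654\right) \left(-42\right) = 27468$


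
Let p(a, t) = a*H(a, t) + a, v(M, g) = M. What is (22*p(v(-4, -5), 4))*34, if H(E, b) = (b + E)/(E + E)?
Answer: -2992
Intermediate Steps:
H(E, b) = (E + b)/(2*E) (H(E, b) = (E + b)/((2*E)) = (E + b)*(1/(2*E)) = (E + b)/(2*E))
p(a, t) = t/2 + 3*a/2 (p(a, t) = a*((a + t)/(2*a)) + a = (a/2 + t/2) + a = t/2 + 3*a/2)
(22*p(v(-4, -5), 4))*34 = (22*((½)*4 + (3/2)*(-4)))*34 = (22*(2 - 6))*34 = (22*(-4))*34 = -88*34 = -2992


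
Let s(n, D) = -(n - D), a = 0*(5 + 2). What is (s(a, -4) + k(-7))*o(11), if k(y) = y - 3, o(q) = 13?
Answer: -182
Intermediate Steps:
a = 0 (a = 0*7 = 0)
s(n, D) = D - n
k(y) = -3 + y
(s(a, -4) + k(-7))*o(11) = ((-4 - 1*0) + (-3 - 7))*13 = ((-4 + 0) - 10)*13 = (-4 - 10)*13 = -14*13 = -182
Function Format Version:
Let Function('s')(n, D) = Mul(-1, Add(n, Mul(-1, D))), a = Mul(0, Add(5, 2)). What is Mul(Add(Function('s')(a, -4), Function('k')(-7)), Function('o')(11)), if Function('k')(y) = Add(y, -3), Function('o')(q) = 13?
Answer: -182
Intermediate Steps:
a = 0 (a = Mul(0, 7) = 0)
Function('s')(n, D) = Add(D, Mul(-1, n))
Function('k')(y) = Add(-3, y)
Mul(Add(Function('s')(a, -4), Function('k')(-7)), Function('o')(11)) = Mul(Add(Add(-4, Mul(-1, 0)), Add(-3, -7)), 13) = Mul(Add(Add(-4, 0), -10), 13) = Mul(Add(-4, -10), 13) = Mul(-14, 13) = -182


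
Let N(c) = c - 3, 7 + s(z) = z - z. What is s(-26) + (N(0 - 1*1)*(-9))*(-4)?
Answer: -151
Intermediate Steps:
s(z) = -7 (s(z) = -7 + (z - z) = -7 + 0 = -7)
N(c) = -3 + c
s(-26) + (N(0 - 1*1)*(-9))*(-4) = -7 + ((-3 + (0 - 1*1))*(-9))*(-4) = -7 + ((-3 + (0 - 1))*(-9))*(-4) = -7 + ((-3 - 1)*(-9))*(-4) = -7 - 4*(-9)*(-4) = -7 + 36*(-4) = -7 - 144 = -151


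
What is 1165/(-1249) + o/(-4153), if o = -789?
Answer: -3852784/5187097 ≈ -0.74276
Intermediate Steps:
1165/(-1249) + o/(-4153) = 1165/(-1249) - 789/(-4153) = 1165*(-1/1249) - 789*(-1/4153) = -1165/1249 + 789/4153 = -3852784/5187097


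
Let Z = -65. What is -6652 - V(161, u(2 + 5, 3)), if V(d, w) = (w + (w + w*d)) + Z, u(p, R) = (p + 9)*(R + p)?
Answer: -32667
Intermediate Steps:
u(p, R) = (9 + p)*(R + p)
V(d, w) = -65 + 2*w + d*w (V(d, w) = (w + (w + w*d)) - 65 = (w + (w + d*w)) - 65 = (2*w + d*w) - 65 = -65 + 2*w + d*w)
-6652 - V(161, u(2 + 5, 3)) = -6652 - (-65 + 2*((2 + 5)² + 9*3 + 9*(2 + 5) + 3*(2 + 5)) + 161*((2 + 5)² + 9*3 + 9*(2 + 5) + 3*(2 + 5))) = -6652 - (-65 + 2*(7² + 27 + 9*7 + 3*7) + 161*(7² + 27 + 9*7 + 3*7)) = -6652 - (-65 + 2*(49 + 27 + 63 + 21) + 161*(49 + 27 + 63 + 21)) = -6652 - (-65 + 2*160 + 161*160) = -6652 - (-65 + 320 + 25760) = -6652 - 1*26015 = -6652 - 26015 = -32667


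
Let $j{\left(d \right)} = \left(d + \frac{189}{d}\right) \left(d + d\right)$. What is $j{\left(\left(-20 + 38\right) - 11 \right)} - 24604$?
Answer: $-24128$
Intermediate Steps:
$j{\left(d \right)} = 2 d \left(d + \frac{189}{d}\right)$ ($j{\left(d \right)} = \left(d + \frac{189}{d}\right) 2 d = 2 d \left(d + \frac{189}{d}\right)$)
$j{\left(\left(-20 + 38\right) - 11 \right)} - 24604 = \left(378 + 2 \left(\left(-20 + 38\right) - 11\right)^{2}\right) - 24604 = \left(378 + 2 \left(18 - 11\right)^{2}\right) - 24604 = \left(378 + 2 \cdot 7^{2}\right) - 24604 = \left(378 + 2 \cdot 49\right) - 24604 = \left(378 + 98\right) - 24604 = 476 - 24604 = -24128$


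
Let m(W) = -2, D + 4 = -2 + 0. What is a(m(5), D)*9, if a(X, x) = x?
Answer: -54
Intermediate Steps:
D = -6 (D = -4 + (-2 + 0) = -4 - 2 = -6)
a(m(5), D)*9 = -6*9 = -54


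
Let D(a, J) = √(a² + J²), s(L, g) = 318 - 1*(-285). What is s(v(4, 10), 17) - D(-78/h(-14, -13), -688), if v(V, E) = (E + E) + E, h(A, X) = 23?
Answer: 603 - 2*√62601265/23 ≈ -85.008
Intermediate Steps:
v(V, E) = 3*E (v(V, E) = 2*E + E = 3*E)
s(L, g) = 603 (s(L, g) = 318 + 285 = 603)
D(a, J) = √(J² + a²)
s(v(4, 10), 17) - D(-78/h(-14, -13), -688) = 603 - √((-688)² + (-78/23)²) = 603 - √(473344 + (-78*1/23)²) = 603 - √(473344 + (-78/23)²) = 603 - √(473344 + 6084/529) = 603 - √(250405060/529) = 603 - 2*√62601265/23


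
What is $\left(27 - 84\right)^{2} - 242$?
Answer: $3007$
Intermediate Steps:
$\left(27 - 84\right)^{2} - 242 = \left(-57\right)^{2} - 242 = 3249 - 242 = 3007$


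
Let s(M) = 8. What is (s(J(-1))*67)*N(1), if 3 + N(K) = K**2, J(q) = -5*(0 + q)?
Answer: -1072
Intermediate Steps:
J(q) = -5*q
N(K) = -3 + K**2
(s(J(-1))*67)*N(1) = (8*67)*(-3 + 1**2) = 536*(-3 + 1) = 536*(-2) = -1072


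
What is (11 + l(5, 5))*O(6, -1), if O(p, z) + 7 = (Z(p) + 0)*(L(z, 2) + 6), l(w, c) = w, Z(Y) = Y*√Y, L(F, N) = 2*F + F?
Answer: -112 + 288*√6 ≈ 593.45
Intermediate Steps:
L(F, N) = 3*F
Z(Y) = Y^(3/2)
O(p, z) = -7 + p^(3/2)*(6 + 3*z) (O(p, z) = -7 + (p^(3/2) + 0)*(3*z + 6) = -7 + p^(3/2)*(6 + 3*z))
(11 + l(5, 5))*O(6, -1) = (11 + 5)*(-7 + 6*6^(3/2) + 3*(-1)*6^(3/2)) = 16*(-7 + 6*(6*√6) + 3*(-1)*(6*√6)) = 16*(-7 + 36*√6 - 18*√6) = 16*(-7 + 18*√6) = -112 + 288*√6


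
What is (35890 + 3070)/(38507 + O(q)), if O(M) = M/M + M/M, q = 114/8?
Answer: 38960/38509 ≈ 1.0117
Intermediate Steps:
q = 57/4 (q = 114*(⅛) = 57/4 ≈ 14.250)
O(M) = 2 (O(M) = 1 + 1 = 2)
(35890 + 3070)/(38507 + O(q)) = (35890 + 3070)/(38507 + 2) = 38960/38509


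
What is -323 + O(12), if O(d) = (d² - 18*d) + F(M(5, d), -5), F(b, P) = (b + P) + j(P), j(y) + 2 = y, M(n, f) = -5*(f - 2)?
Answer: -457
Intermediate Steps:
M(n, f) = 10 - 5*f (M(n, f) = -5*(-2 + f) = 10 - 5*f)
j(y) = -2 + y
F(b, P) = -2 + b + 2*P (F(b, P) = (b + P) + (-2 + P) = (P + b) + (-2 + P) = -2 + b + 2*P)
O(d) = -2 + d² - 23*d (O(d) = (d² - 18*d) + (-2 + (10 - 5*d) + 2*(-5)) = (d² - 18*d) + (-2 + (10 - 5*d) - 10) = (d² - 18*d) + (-2 - 5*d) = -2 + d² - 23*d)
-323 + O(12) = -323 + (-2 + 12² - 23*12) = -323 + (-2 + 144 - 276) = -323 - 134 = -457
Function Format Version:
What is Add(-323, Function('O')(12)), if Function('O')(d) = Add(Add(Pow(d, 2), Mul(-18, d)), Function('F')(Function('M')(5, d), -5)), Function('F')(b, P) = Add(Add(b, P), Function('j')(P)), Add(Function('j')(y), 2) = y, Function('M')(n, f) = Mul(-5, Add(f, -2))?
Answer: -457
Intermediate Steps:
Function('M')(n, f) = Add(10, Mul(-5, f)) (Function('M')(n, f) = Mul(-5, Add(-2, f)) = Add(10, Mul(-5, f)))
Function('j')(y) = Add(-2, y)
Function('F')(b, P) = Add(-2, b, Mul(2, P)) (Function('F')(b, P) = Add(Add(b, P), Add(-2, P)) = Add(Add(P, b), Add(-2, P)) = Add(-2, b, Mul(2, P)))
Function('O')(d) = Add(-2, Pow(d, 2), Mul(-23, d)) (Function('O')(d) = Add(Add(Pow(d, 2), Mul(-18, d)), Add(-2, Add(10, Mul(-5, d)), Mul(2, -5))) = Add(Add(Pow(d, 2), Mul(-18, d)), Add(-2, Add(10, Mul(-5, d)), -10)) = Add(Add(Pow(d, 2), Mul(-18, d)), Add(-2, Mul(-5, d))) = Add(-2, Pow(d, 2), Mul(-23, d)))
Add(-323, Function('O')(12)) = Add(-323, Add(-2, Pow(12, 2), Mul(-23, 12))) = Add(-323, Add(-2, 144, -276)) = Add(-323, -134) = -457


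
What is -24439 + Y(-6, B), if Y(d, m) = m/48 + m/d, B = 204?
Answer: -97875/4 ≈ -24469.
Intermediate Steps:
Y(d, m) = m/48 + m/d (Y(d, m) = m*(1/48) + m/d = m/48 + m/d)
-24439 + Y(-6, B) = -24439 + ((1/48)*204 + 204/(-6)) = -24439 + (17/4 + 204*(-1/6)) = -24439 + (17/4 - 34) = -24439 - 119/4 = -97875/4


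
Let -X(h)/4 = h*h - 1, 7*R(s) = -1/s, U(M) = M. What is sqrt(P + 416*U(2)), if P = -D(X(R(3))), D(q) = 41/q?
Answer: sqrt(159086290)/440 ≈ 28.666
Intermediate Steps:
R(s) = -1/(7*s) (R(s) = (-1/s)/7 = -1/(7*s))
X(h) = 4 - 4*h**2 (X(h) = -4*(h*h - 1) = -4*(h**2 - 1) = -4*(-1 + h**2) = 4 - 4*h**2)
P = -18081/1760 (P = -41/(4 - 4*(-1/7/3)**2) = -41/(4 - 4*(-1/7*1/3)**2) = -41/(4 - 4*(-1/21)**2) = -41/(4 - 4*1/441) = -41/(4 - 4/441) = -41/1760/441 = -41*441/1760 = -1*18081/1760 = -18081/1760 ≈ -10.273)
sqrt(P + 416*U(2)) = sqrt(-18081/1760 + 416*2) = sqrt(-18081/1760 + 832) = sqrt(1446239/1760) = sqrt(159086290)/440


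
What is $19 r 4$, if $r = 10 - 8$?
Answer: $152$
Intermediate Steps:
$r = 2$ ($r = 10 - 8 = 2$)
$19 r 4 = 19 \cdot 2 \cdot 4 = 38 \cdot 4 = 152$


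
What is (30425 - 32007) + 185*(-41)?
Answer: -9167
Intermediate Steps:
(30425 - 32007) + 185*(-41) = -1582 - 7585 = -9167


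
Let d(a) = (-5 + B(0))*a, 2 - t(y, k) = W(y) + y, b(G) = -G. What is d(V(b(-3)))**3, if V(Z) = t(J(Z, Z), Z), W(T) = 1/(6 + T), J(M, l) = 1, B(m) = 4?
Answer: -216/343 ≈ -0.62974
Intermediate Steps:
t(y, k) = 2 - y - 1/(6 + y) (t(y, k) = 2 - (1/(6 + y) + y) = 2 - (y + 1/(6 + y)) = 2 + (-y - 1/(6 + y)) = 2 - y - 1/(6 + y))
V(Z) = 6/7 (V(Z) = (-1 + (2 - 1*1)*(6 + 1))/(6 + 1) = (-1 + (2 - 1)*7)/7 = (-1 + 1*7)/7 = (-1 + 7)/7 = (1/7)*6 = 6/7)
d(a) = -a (d(a) = (-5 + 4)*a = -a)
d(V(b(-3)))**3 = (-1*6/7)**3 = (-6/7)**3 = -216/343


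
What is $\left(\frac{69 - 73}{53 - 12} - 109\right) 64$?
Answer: $- \frac{286272}{41} \approx -6982.2$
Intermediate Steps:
$\left(\frac{69 - 73}{53 - 12} - 109\right) 64 = \left(- \frac{4}{41} - 109\right) 64 = \left(- \frac{4473}{41}\right) 64 = - \frac{286272}{41}$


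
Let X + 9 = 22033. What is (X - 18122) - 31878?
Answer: -27976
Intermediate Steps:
X = 22024 (X = -9 + 22033 = 22024)
(X - 18122) - 31878 = (22024 - 18122) - 31878 = 3902 - 31878 = -27976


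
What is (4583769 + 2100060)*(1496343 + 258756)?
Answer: 11730781594071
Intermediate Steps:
(4583769 + 2100060)*(1496343 + 258756) = 6683829*1755099 = 11730781594071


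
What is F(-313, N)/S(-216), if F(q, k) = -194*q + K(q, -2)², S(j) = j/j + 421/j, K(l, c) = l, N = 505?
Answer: -34277256/205 ≈ -1.6721e+5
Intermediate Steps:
S(j) = 1 + 421/j
F(q, k) = q² - 194*q (F(q, k) = -194*q + q² = q² - 194*q)
F(-313, N)/S(-216) = (-313*(-194 - 313))/(((421 - 216)/(-216))) = (-313*(-507))/((-1/216*205)) = 158691/(-205/216) = 158691*(-216/205) = -34277256/205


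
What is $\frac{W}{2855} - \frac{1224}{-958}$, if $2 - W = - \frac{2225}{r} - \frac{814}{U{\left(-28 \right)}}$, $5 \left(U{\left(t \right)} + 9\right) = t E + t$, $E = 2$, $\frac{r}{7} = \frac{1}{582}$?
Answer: $\frac{81581249594}{1234893135} \approx 66.063$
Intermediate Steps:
$r = \frac{7}{582} \approx 0.012027$
$U{\left(t \right)} = -9 + \frac{3 t}{5}$ ($U{\left(t \right)} = -9 + \frac{t 2 + t}{5} = -9 + \frac{2 t + t}{5} = -9 + \frac{3 t}{5}$)
$W = \frac{167021866}{903}$ ($W = 2 - \left(- \frac{2225}{\frac{7}{582}} - \frac{814}{-9 + \frac{3}{5} \left(-28\right)}\right) = 2 - \left(\left(-2225\right) \frac{582}{7} - \frac{814}{-9 - \frac{84}{5}}\right) = 2 - \left(- \frac{1294950}{7} - \frac{814}{- \frac{129}{5}}\right) = 2 - \left(- \frac{1294950}{7} - - \frac{4070}{129}\right) = 2 - \left(- \frac{1294950}{7} + \frac{4070}{129}\right) = 2 - - \frac{167020060}{903} = 2 + \frac{167020060}{903} = \frac{167021866}{903} \approx 1.8496 \cdot 10^{5}$)
$\frac{W}{2855} - \frac{1224}{-958} = \frac{167021866}{903 \cdot 2855} - \frac{1224}{-958} = \frac{167021866}{903} \cdot \frac{1}{2855} - - \frac{612}{479} = \frac{167021866}{2578065} + \frac{612}{479} = \frac{81581249594}{1234893135}$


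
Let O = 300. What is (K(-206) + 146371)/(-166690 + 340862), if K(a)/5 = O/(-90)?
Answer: 439063/522516 ≈ 0.84029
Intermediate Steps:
K(a) = -50/3 (K(a) = 5*(300/(-90)) = 5*(300*(-1/90)) = 5*(-10/3) = -50/3)
(K(-206) + 146371)/(-166690 + 340862) = (-50/3 + 146371)/(-166690 + 340862) = (439063/3)/174172 = (439063/3)*(1/174172) = 439063/522516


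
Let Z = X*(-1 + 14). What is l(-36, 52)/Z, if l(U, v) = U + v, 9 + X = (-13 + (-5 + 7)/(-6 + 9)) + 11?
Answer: -48/403 ≈ -0.11911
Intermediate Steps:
X = -31/3 (X = -9 + ((-13 + (-5 + 7)/(-6 + 9)) + 11) = -9 + ((-13 + 2/3) + 11) = -9 + (-37/3 + 11) = -9 - 4/3 = -31/3 ≈ -10.333)
Z = -403/3 (Z = -31*(-1 + 14)/3 = -31/3*13 = -403/3 ≈ -134.33)
l(-36, 52)/Z = (-36 + 52)/(-403/3) = 16*(-3/403) = -48/403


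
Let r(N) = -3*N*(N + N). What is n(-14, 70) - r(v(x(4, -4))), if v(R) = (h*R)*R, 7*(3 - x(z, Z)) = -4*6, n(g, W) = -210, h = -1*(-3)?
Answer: 220929540/2401 ≈ 92016.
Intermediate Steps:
h = 3
x(z, Z) = 45/7 (x(z, Z) = 3 - (-4)*6/7 = 3 - 1/7*(-24) = 3 + 24/7 = 45/7)
v(R) = 3*R**2 (v(R) = (3*R)*R = 3*R**2)
r(N) = -6*N**2 (r(N) = -3*N*2*N = -6*N**2)
n(-14, 70) - r(v(x(4, -4))) = -210 - (-6)*(3*(45/7)**2)**2 = -210 - (-6)*(3*(2025/49))**2 = -210 - (-6)*(6075/49)**2 = -210 - (-6)*36905625/2401 = -210 - 1*(-221433750/2401) = -210 + 221433750/2401 = 220929540/2401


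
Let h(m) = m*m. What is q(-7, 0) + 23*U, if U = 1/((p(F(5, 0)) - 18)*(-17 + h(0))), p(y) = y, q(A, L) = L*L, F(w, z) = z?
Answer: 23/306 ≈ 0.075163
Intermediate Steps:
q(A, L) = L²
h(m) = m²
U = 1/306 (U = 1/((0 - 18)*(-17 + 0²)) = 1/(-18*(-17 + 0)) = 1/(-18*(-17)) = 1/306 ≈ 0.0032680)
q(-7, 0) + 23*U = 0² + 23*(1/306) = 0 + 23/306 = 23/306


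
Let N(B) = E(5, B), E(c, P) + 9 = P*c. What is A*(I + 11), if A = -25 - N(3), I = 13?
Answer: -744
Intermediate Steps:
E(c, P) = -9 + P*c
N(B) = -9 + 5*B (N(B) = -9 + B*5 = -9 + 5*B)
A = -31 (A = -25 - (-9 + 5*3) = -25 - (-9 + 15) = -25 - 1*6 = -25 - 6 = -31)
A*(I + 11) = -31*(13 + 11) = -31*24 = -744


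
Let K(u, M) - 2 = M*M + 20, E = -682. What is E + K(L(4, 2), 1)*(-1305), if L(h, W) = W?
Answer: -30697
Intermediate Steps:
K(u, M) = 22 + M² (K(u, M) = 2 + (M*M + 20) = 2 + (M² + 20) = 2 + (20 + M²) = 22 + M²)
E + K(L(4, 2), 1)*(-1305) = -682 + (22 + 1²)*(-1305) = -682 + (22 + 1)*(-1305) = -682 + 23*(-1305) = -682 - 30015 = -30697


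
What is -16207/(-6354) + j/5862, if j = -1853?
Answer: 6935956/3103929 ≈ 2.2346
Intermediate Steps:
-16207/(-6354) + j/5862 = -16207/(-6354) - 1853/5862 = -16207*(-1/6354) - 1853*1/5862 = 16207/6354 - 1853/5862 = 6935956/3103929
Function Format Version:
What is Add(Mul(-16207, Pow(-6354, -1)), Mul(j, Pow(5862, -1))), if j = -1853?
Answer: Rational(6935956, 3103929) ≈ 2.2346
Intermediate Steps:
Add(Mul(-16207, Pow(-6354, -1)), Mul(j, Pow(5862, -1))) = Add(Mul(-16207, Pow(-6354, -1)), Mul(-1853, Pow(5862, -1))) = Add(Mul(-16207, Rational(-1, 6354)), Mul(-1853, Rational(1, 5862))) = Add(Rational(16207, 6354), Rational(-1853, 5862)) = Rational(6935956, 3103929)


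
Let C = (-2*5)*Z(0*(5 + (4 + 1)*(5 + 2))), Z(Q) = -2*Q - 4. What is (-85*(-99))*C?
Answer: 336600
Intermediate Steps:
Z(Q) = -4 - 2*Q
C = 40 (C = (-2*5)*(-4 - 0*(5 + (4 + 1)*(5 + 2))) = -10*(-4 - 0*(5 + 5*7)) = -10*(-4 - 0*(5 + 35)) = -10*(-4 - 0*40) = -10*(-4 - 2*0) = -10*(-4 + 0) = -10*(-4) = 40)
(-85*(-99))*C = -85*(-99)*40 = 8415*40 = 336600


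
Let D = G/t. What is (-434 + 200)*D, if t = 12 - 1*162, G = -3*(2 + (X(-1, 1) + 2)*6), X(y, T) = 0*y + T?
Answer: -468/5 ≈ -93.600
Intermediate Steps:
X(y, T) = T (X(y, T) = 0 + T = T)
G = -60 (G = -3*(2 + (1 + 2)*6) = -3*(2 + 3*6) = -3*(2 + 18) = -3*20 = -60)
t = -150 (t = 12 - 162 = -150)
D = ⅖ (D = -60/(-150) = -60*(-1/150) = ⅖ ≈ 0.40000)
(-434 + 200)*D = (-434 + 200)*(⅖) = -234*⅖ = -468/5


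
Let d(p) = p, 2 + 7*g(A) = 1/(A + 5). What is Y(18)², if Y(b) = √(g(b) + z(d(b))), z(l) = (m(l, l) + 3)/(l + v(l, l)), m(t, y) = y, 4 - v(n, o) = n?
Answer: 3201/644 ≈ 4.9705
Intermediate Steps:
v(n, o) = 4 - n
g(A) = -2/7 + 1/(7*(5 + A)) (g(A) = -2/7 + 1/(7*(A + 5)) = -2/7 + 1/(7*(5 + A)))
z(l) = ¾ + l/4 (z(l) = (l + 3)/(l + (4 - l)) = (3 + l)/4 = (3 + l)*(¼) = ¾ + l/4)
Y(b) = √(¾ + b/4 + (-9 - 2*b)/(7*(5 + b))) (Y(b) = √((-9 - 2*b)/(7*(5 + b)) + (¾ + b/4)) = √(¾ + b/4 + (-9 - 2*b)/(7*(5 + b))))
Y(18)² = (√7*√((69 + 7*18² + 48*18)/(5 + 18))/14)² = (√7*√((69 + 7*324 + 864)/23)/14)² = (√7*√((69 + 2268 + 864)/23)/14)² = (√7*√((1/23)*3201)/14)² = (√7*√(3201/23)/14)² = (√7*(√73623/23)/14)² = (√515361/322)² = 3201/644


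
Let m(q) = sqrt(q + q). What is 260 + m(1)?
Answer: 260 + sqrt(2) ≈ 261.41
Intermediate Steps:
m(q) = sqrt(2)*sqrt(q) (m(q) = sqrt(2*q) = sqrt(2)*sqrt(q))
260 + m(1) = 260 + sqrt(2)*sqrt(1) = 260 + sqrt(2)*1 = 260 + sqrt(2)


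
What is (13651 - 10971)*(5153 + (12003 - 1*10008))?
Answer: 19156640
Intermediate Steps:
(13651 - 10971)*(5153 + (12003 - 1*10008)) = 2680*(5153 + (12003 - 10008)) = 2680*(5153 + 1995) = 2680*7148 = 19156640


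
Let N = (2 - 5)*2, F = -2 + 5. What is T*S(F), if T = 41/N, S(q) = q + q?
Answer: -41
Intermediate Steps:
F = 3
N = -6 (N = -3*2 = -6)
S(q) = 2*q
T = -41/6 (T = 41/(-6) = 41*(-⅙) = -41/6 ≈ -6.8333)
T*S(F) = -41*3/3 = -41/6*6 = -41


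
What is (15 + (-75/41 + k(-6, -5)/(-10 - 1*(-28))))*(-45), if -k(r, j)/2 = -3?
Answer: -24915/41 ≈ -607.68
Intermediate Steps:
k(r, j) = 6 (k(r, j) = -2*(-3) = 6)
(15 + (-75/41 + k(-6, -5)/(-10 - 1*(-28))))*(-45) = (15 + (-75/41 + 6/(-10 - 1*(-28))))*(-45) = (15 + (-75*1/41 + 6/(-10 + 28)))*(-45) = (15 + (-75/41 + 6/18))*(-45) = (15 + (-75/41 + 6*(1/18)))*(-45) = (15 + (-75/41 + ⅓))*(-45) = (15 - 184/123)*(-45) = (1661/123)*(-45) = -24915/41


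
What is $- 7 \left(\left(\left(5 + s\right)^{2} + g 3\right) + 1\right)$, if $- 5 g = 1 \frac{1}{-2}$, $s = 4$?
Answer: $- \frac{5761}{10} \approx -576.1$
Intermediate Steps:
$g = \frac{1}{10}$ ($g = - \frac{1 \frac{1}{-2}}{5} = - \frac{1 \left(- \frac{1}{2}\right)}{5} = \left(- \frac{1}{5}\right) \left(- \frac{1}{2}\right) = \frac{1}{10} \approx 0.1$)
$- 7 \left(\left(\left(5 + s\right)^{2} + g 3\right) + 1\right) = - 7 \left(\left(\left(5 + 4\right)^{2} + \frac{1}{10} \cdot 3\right) + 1\right) = - 7 \left(\left(9^{2} + \frac{3}{10}\right) + 1\right) = - 7 \left(\left(81 + \frac{3}{10}\right) + 1\right) = - 7 \left(\frac{813}{10} + 1\right) = \left(-7\right) \frac{823}{10} = - \frac{5761}{10}$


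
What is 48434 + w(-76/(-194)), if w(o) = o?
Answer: 4698136/97 ≈ 48434.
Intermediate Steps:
48434 + w(-76/(-194)) = 48434 - 76/(-194) = 48434 - 76*(-1/194) = 48434 + 38/97 = 4698136/97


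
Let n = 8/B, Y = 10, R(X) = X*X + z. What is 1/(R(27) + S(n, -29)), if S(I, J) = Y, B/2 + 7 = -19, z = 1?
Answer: 1/740 ≈ 0.0013514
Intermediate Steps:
B = -52 (B = -14 + 2*(-19) = -14 - 38 = -52)
R(X) = 1 + X² (R(X) = X*X + 1 = X² + 1 = 1 + X²)
n = -2/13 (n = 8/(-52) = 8*(-1/52) = -2/13 ≈ -0.15385)
S(I, J) = 10
1/(R(27) + S(n, -29)) = 1/((1 + 27²) + 10) = 1/((1 + 729) + 10) = 1/(730 + 10) = 1/740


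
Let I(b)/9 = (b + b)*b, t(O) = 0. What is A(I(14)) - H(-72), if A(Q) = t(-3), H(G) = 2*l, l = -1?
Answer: 2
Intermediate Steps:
H(G) = -2 (H(G) = 2*(-1) = -2)
I(b) = 18*b**2 (I(b) = 9*((b + b)*b) = 9*((2*b)*b) = 9*(2*b**2) = 18*b**2)
A(Q) = 0
A(I(14)) - H(-72) = 0 - 1*(-2) = 0 + 2 = 2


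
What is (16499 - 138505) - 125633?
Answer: -247639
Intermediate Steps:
(16499 - 138505) - 125633 = -122006 - 125633 = -247639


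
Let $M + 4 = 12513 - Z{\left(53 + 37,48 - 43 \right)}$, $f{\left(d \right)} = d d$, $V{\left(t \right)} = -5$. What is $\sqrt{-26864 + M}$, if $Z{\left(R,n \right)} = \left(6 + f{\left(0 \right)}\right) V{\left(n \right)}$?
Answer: $5 i \sqrt{573} \approx 119.69 i$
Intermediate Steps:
$f{\left(d \right)} = d^{2}$
$Z{\left(R,n \right)} = -30$ ($Z{\left(R,n \right)} = \left(6 + 0^{2}\right) \left(-5\right) = \left(6 + 0\right) \left(-5\right) = 6 \left(-5\right) = -30$)
$M = 12539$ ($M = -4 + \left(12513 - -30\right) = -4 + \left(12513 + 30\right) = -4 + 12543 = 12539$)
$\sqrt{-26864 + M} = \sqrt{-26864 + 12539} = \sqrt{-14325} = 5 i \sqrt{573}$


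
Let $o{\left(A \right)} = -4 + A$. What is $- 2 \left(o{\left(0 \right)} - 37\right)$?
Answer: $82$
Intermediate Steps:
$- 2 \left(o{\left(0 \right)} - 37\right) = - 2 \left(\left(-4 + 0\right) - 37\right) = - 2 \left(-4 - 37\right) = \left(-2\right) \left(-41\right) = 82$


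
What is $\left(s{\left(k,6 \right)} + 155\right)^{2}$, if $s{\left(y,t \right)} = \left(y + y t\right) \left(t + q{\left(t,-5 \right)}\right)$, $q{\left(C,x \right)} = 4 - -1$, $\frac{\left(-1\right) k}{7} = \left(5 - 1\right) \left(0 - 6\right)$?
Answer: $171374281$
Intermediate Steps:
$k = 168$ ($k = - 7 \left(5 - 1\right) \left(0 - 6\right) = - 7 \cdot 4 \left(-6\right) = \left(-7\right) \left(-24\right) = 168$)
$q{\left(C,x \right)} = 5$ ($q{\left(C,x \right)} = 4 + 1 = 5$)
$s{\left(y,t \right)} = \left(5 + t\right) \left(y + t y\right)$ ($s{\left(y,t \right)} = \left(y + y t\right) \left(t + 5\right) = \left(y + t y\right) \left(5 + t\right) = \left(5 + t\right) \left(y + t y\right)$)
$\left(s{\left(k,6 \right)} + 155\right)^{2} = \left(168 \left(5 + 6^{2} + 6 \cdot 6\right) + 155\right)^{2} = \left(168 \left(5 + 36 + 36\right) + 155\right)^{2} = \left(168 \cdot 77 + 155\right)^{2} = \left(12936 + 155\right)^{2} = 13091^{2} = 171374281$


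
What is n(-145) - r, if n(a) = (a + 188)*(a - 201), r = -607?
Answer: -14271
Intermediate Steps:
n(a) = (-201 + a)*(188 + a) (n(a) = (188 + a)*(-201 + a) = (-201 + a)*(188 + a))
n(-145) - r = (-37788 + (-145)² - 13*(-145)) - 1*(-607) = (-37788 + 21025 + 1885) + 607 = -14878 + 607 = -14271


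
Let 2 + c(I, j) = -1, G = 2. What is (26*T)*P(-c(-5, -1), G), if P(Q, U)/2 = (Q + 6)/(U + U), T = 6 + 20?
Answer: 3042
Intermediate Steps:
c(I, j) = -3 (c(I, j) = -2 - 1 = -3)
T = 26
P(Q, U) = (6 + Q)/U (P(Q, U) = 2*((Q + 6)/(U + U)) = 2*((6 + Q)/((2*U))) = 2*((6 + Q)*(1/(2*U))) = 2*((6 + Q)/(2*U)) = (6 + Q)/U)
(26*T)*P(-c(-5, -1), G) = (26*26)*((6 - 1*(-3))/2) = 676*((6 + 3)/2) = 676*((½)*9) = 676*(9/2) = 3042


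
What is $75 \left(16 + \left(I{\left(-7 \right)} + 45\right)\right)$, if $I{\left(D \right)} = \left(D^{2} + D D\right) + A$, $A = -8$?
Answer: $11325$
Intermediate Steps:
$I{\left(D \right)} = -8 + 2 D^{2}$ ($I{\left(D \right)} = \left(D^{2} + D D\right) - 8 = \left(D^{2} + D^{2}\right) - 8 = 2 D^{2} - 8 = -8 + 2 D^{2}$)
$75 \left(16 + \left(I{\left(-7 \right)} + 45\right)\right) = 75 \left(16 + \left(\left(-8 + 2 \left(-7\right)^{2}\right) + 45\right)\right) = 75 \left(16 + \left(\left(-8 + 2 \cdot 49\right) + 45\right)\right) = 75 \left(16 + \left(\left(-8 + 98\right) + 45\right)\right) = 75 \left(16 + \left(90 + 45\right)\right) = 75 \left(16 + 135\right) = 75 \cdot 151 = 11325$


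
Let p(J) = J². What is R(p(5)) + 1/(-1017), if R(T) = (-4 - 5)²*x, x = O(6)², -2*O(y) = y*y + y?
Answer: 36328256/1017 ≈ 35721.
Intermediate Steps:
O(y) = -y/2 - y²/2 (O(y) = -(y*y + y)/2 = -(y² + y)/2 = -(y + y²)/2 = -y/2 - y²/2)
x = 441 (x = (-½*6*(1 + 6))² = (-½*6*7)² = (-21)² = 441)
R(T) = 35721 (R(T) = (-4 - 5)²*441 = (-9)²*441 = 81*441 = 35721)
R(p(5)) + 1/(-1017) = 35721 + 1/(-1017) = 35721 - 1/1017 = 36328256/1017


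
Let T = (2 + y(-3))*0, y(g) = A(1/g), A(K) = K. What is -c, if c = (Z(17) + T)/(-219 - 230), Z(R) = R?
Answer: 17/449 ≈ 0.037862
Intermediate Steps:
y(g) = 1/g
T = 0 (T = (2 + 1/(-3))*0 = (2 - ⅓)*0 = (5/3)*0 = 0)
c = -17/449 (c = (17 + 0)/(-219 - 230) = 17/(-449) = 17*(-1/449) = -17/449 ≈ -0.037862)
-c = -1*(-17/449) = 17/449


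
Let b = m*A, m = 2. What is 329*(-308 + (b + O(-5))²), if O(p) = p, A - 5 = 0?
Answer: -93107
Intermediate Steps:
A = 5 (A = 5 + 0 = 5)
b = 10 (b = 2*5 = 10)
329*(-308 + (b + O(-5))²) = 329*(-308 + (10 - 5)²) = 329*(-308 + 5²) = 329*(-308 + 25) = 329*(-283) = -93107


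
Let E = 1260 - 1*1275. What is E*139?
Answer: -2085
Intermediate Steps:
E = -15 (E = 1260 - 1275 = -15)
E*139 = -15*139 = -2085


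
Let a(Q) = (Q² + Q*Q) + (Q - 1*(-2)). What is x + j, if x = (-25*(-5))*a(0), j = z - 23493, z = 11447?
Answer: -11796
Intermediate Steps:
j = -12046 (j = 11447 - 23493 = -12046)
a(Q) = 2 + Q + 2*Q² (a(Q) = (Q² + Q²) + (Q + 2) = 2*Q² + (2 + Q) = 2 + Q + 2*Q²)
x = 250 (x = (-25*(-5))*(2 + 0 + 2*0²) = 125*(2 + 0 + 2*0) = 125*(2 + 0 + 0) = 125*2 = 250)
x + j = 250 - 12046 = -11796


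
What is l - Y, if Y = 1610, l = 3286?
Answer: 1676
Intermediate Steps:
l - Y = 3286 - 1*1610 = 3286 - 1610 = 1676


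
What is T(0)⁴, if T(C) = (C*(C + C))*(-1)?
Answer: 0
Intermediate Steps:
T(C) = -2*C² (T(C) = (C*(2*C))*(-1) = (2*C²)*(-1) = -2*C²)
T(0)⁴ = (-2*0²)⁴ = (-2*0)⁴ = 0⁴ = 0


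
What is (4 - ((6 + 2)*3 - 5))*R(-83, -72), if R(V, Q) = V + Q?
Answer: 2325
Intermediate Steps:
R(V, Q) = Q + V
(4 - ((6 + 2)*3 - 5))*R(-83, -72) = (4 - ((6 + 2)*3 - 5))*(-72 - 83) = (4 - (8*3 - 5))*(-155) = (4 - (24 - 5))*(-155) = (4 - 1*19)*(-155) = (4 - 19)*(-155) = -15*(-155) = 2325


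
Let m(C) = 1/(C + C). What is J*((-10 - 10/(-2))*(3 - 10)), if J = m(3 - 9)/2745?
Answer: -7/6588 ≈ -0.0010625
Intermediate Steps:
m(C) = 1/(2*C)
J = -1/32940 (J = (1/(2*(3 - 9)))/2745 = ((½)/(-6))*(1/2745) = ((½)*(-⅙))*(1/2745) = -1/12*1/2745 = -1/32940 ≈ -3.0358e-5)
J*((-10 - 10/(-2))*(3 - 10)) = -(-10 - 10/(-2))*(3 - 10)/32940 = -(-10 - 10*(-½))*(-7)/32940 = -(-10 + 5)*(-7)/32940 = -(-1)*(-7)/6588 = -1/32940*35 = -7/6588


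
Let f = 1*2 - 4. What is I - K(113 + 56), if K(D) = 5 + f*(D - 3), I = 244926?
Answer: 245253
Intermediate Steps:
f = -2 (f = 2 - 4 = -2)
K(D) = 11 - 2*D (K(D) = 5 - 2*(D - 3) = 5 - 2*(-3 + D) = 5 + (6 - 2*D) = 11 - 2*D)
I - K(113 + 56) = 244926 - (11 - 2*(113 + 56)) = 244926 - (11 - 2*169) = 244926 - (11 - 338) = 244926 - 1*(-327) = 244926 + 327 = 245253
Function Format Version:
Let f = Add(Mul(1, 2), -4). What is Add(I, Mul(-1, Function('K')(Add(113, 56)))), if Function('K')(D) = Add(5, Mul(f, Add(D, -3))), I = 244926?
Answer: 245253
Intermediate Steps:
f = -2 (f = Add(2, -4) = -2)
Function('K')(D) = Add(11, Mul(-2, D)) (Function('K')(D) = Add(5, Mul(-2, Add(D, -3))) = Add(5, Mul(-2, Add(-3, D))) = Add(5, Add(6, Mul(-2, D))) = Add(11, Mul(-2, D)))
Add(I, Mul(-1, Function('K')(Add(113, 56)))) = Add(244926, Mul(-1, Add(11, Mul(-2, Add(113, 56))))) = Add(244926, Mul(-1, Add(11, Mul(-2, 169)))) = Add(244926, Mul(-1, Add(11, -338))) = Add(244926, Mul(-1, -327)) = Add(244926, 327) = 245253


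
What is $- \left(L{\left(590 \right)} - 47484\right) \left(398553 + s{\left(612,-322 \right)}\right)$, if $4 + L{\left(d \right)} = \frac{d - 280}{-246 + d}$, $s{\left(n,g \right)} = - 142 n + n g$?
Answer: $\frac{935905185885}{172} \approx 5.4413 \cdot 10^{9}$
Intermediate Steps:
$s{\left(n,g \right)} = - 142 n + g n$
$L{\left(d \right)} = -4 + \frac{-280 + d}{-246 + d}$ ($L{\left(d \right)} = -4 + \frac{d - 280}{-246 + d} = -4 + \frac{-280 + d}{-246 + d}$)
$- \left(L{\left(590 \right)} - 47484\right) \left(398553 + s{\left(612,-322 \right)}\right) = - \left(\frac{704 - 1770}{-246 + 590} - 47484\right) \left(398553 + 612 \left(-142 - 322\right)\right) = - \left(\frac{704 - 1770}{344} - 47484\right) \left(398553 + 612 \left(-464\right)\right) = - \left(\frac{1}{344} \left(-1066\right) - 47484\right) \left(398553 - 283968\right) = - \left(- \frac{533}{172} - 47484\right) 114585 = - \frac{\left(-8167781\right) 114585}{172} = \left(-1\right) \left(- \frac{935905185885}{172}\right) = \frac{935905185885}{172}$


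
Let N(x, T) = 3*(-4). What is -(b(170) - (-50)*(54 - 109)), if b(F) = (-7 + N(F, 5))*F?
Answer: 5980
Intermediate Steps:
N(x, T) = -12
b(F) = -19*F (b(F) = (-7 - 12)*F = -19*F)
-(b(170) - (-50)*(54 - 109)) = -(-19*170 - (-50)*(54 - 109)) = -(-3230 - (-50)*(-55)) = -(-3230 - 1*2750) = -(-3230 - 2750) = -1*(-5980) = 5980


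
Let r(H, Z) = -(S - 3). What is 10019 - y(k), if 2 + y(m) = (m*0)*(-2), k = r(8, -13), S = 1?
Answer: 10021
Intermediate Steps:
r(H, Z) = 2 (r(H, Z) = -(1 - 3) = -1*(-2) = 2)
k = 2
y(m) = -2 (y(m) = -2 + (m*0)*(-2) = -2 + 0*(-2) = -2 + 0 = -2)
10019 - y(k) = 10019 - 1*(-2) = 10019 + 2 = 10021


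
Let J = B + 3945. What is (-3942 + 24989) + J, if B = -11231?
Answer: 13761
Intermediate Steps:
J = -7286 (J = -11231 + 3945 = -7286)
(-3942 + 24989) + J = (-3942 + 24989) - 7286 = 21047 - 7286 = 13761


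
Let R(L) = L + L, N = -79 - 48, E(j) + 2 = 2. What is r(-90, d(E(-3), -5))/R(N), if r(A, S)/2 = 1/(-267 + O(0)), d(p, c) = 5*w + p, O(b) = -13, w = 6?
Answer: 1/35560 ≈ 2.8121e-5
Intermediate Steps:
E(j) = 0 (E(j) = -2 + 2 = 0)
d(p, c) = 30 + p (d(p, c) = 5*6 + p = 30 + p)
N = -127
R(L) = 2*L
r(A, S) = -1/140 (r(A, S) = 2/(-267 - 13) = 2/(-280) = 2*(-1/280) = -1/140)
r(-90, d(E(-3), -5))/R(N) = -1/(140*(2*(-127))) = -1/140/(-254) = -1/140*(-1/254) = 1/35560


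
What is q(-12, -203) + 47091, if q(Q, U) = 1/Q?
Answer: 565091/12 ≈ 47091.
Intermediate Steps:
q(-12, -203) + 47091 = 1/(-12) + 47091 = -1/12 + 47091 = 565091/12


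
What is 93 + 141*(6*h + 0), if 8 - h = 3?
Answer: 4323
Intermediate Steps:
h = 5 (h = 8 - 1*3 = 8 - 3 = 5)
93 + 141*(6*h + 0) = 93 + 141*(6*5 + 0) = 93 + 141*(30 + 0) = 93 + 141*30 = 93 + 4230 = 4323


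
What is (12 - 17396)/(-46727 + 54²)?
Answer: 17384/43811 ≈ 0.39680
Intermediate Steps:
(12 - 17396)/(-46727 + 54²) = -17384/(-46727 + 2916) = -17384/(-43811) = -17384*(-1/43811) = 17384/43811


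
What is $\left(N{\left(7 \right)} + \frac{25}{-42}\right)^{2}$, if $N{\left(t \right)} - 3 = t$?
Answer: $\frac{156025}{1764} \approx 88.45$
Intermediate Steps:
$N{\left(t \right)} = 3 + t$
$\left(N{\left(7 \right)} + \frac{25}{-42}\right)^{2} = \left(\left(3 + 7\right) + \frac{25}{-42}\right)^{2} = \left(10 + 25 \left(- \frac{1}{42}\right)\right)^{2} = \left(10 - \frac{25}{42}\right)^{2} = \left(\frac{395}{42}\right)^{2} = \frac{156025}{1764}$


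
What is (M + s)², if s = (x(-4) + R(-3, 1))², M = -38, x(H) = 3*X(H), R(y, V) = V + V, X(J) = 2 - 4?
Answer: 484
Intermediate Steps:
X(J) = -2
R(y, V) = 2*V
x(H) = -6 (x(H) = 3*(-2) = -6)
s = 16 (s = (-6 + 2*1)² = (-6 + 2)² = (-4)² = 16)
(M + s)² = (-38 + 16)² = (-22)² = 484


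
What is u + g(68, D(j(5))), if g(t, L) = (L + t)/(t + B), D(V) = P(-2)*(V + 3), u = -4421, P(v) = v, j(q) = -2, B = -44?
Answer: -17673/4 ≈ -4418.3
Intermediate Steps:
D(V) = -6 - 2*V (D(V) = -2*(V + 3) = -2*(3 + V) = -6 - 2*V)
g(t, L) = (L + t)/(-44 + t) (g(t, L) = (L + t)/(t - 44) = (L + t)/(-44 + t))
u + g(68, D(j(5))) = -4421 + ((-6 - 2*(-2)) + 68)/(-44 + 68) = -4421 + ((-6 + 4) + 68)/24 = -4421 + (-2 + 68)/24 = -4421 + (1/24)*66 = -4421 + 11/4 = -17673/4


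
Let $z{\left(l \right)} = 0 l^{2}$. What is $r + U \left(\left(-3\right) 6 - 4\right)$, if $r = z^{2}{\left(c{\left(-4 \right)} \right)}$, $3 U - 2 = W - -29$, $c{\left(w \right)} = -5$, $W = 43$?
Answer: $- \frac{1628}{3} \approx -542.67$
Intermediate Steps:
$z{\left(l \right)} = 0$
$U = \frac{74}{3}$ ($U = \frac{2}{3} + \frac{43 - -29}{3} = \frac{2}{3} + \frac{43 + 29}{3} = \frac{2}{3} + \frac{1}{3} \cdot 72 = \frac{2}{3} + 24 = \frac{74}{3} \approx 24.667$)
$r = 0$ ($r = 0^{2} = 0$)
$r + U \left(\left(-3\right) 6 - 4\right) = 0 + \frac{74 \left(\left(-3\right) 6 - 4\right)}{3} = 0 + \frac{74 \left(-18 - 4\right)}{3} = 0 + \frac{74}{3} \left(-22\right) = 0 - \frac{1628}{3} = - \frac{1628}{3}$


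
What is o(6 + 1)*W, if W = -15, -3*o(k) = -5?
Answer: -25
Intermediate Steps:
o(k) = 5/3 (o(k) = -⅓*(-5) = 5/3)
o(6 + 1)*W = (5/3)*(-15) = -25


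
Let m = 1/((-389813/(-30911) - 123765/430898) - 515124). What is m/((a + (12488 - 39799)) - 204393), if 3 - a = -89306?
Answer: 13319488078/976975488664366903635 ≈ 1.3633e-11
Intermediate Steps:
a = 89309 (a = 3 - 1*(-89306) = 3 + 89306 = 89309)
m = -13319488078/6861023832749513 (m = 1/((-389813*(-1/30911) - 123765*1/430898) - 515124) = 1/((389813/30911 - 123765/430898) - 515124) = 1/(164143942159/13319488078 - 515124) = 1/(-6861023832749513/13319488078) = -13319488078/6861023832749513 ≈ -1.9413e-6)
m/((a + (12488 - 39799)) - 204393) = -13319488078/(6861023832749513*((89309 + (12488 - 39799)) - 204393)) = -13319488078/(6861023832749513*((89309 - 27311) - 204393)) = -13319488078/(6861023832749513*(61998 - 204393)) = -13319488078/6861023832749513/(-142395) = -13319488078/6861023832749513*(-1/142395) = 13319488078/976975488664366903635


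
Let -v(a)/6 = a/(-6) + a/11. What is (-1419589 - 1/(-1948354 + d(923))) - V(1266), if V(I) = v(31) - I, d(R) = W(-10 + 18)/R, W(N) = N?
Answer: -28057030999283519/19781638074 ≈ -1.4183e+6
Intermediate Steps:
d(R) = 8/R (d(R) = (-10 + 18)/R = 8/R)
v(a) = 5*a/11 (v(a) = -6*(a/(-6) + a/11) = -6*(a*(-⅙) + a*(1/11)) = -6*(-a/6 + a/11) = -(-5)*a/11 = 5*a/11)
V(I) = 155/11 - I (V(I) = (5/11)*31 - I = 155/11 - I)
(-1419589 - 1/(-1948354 + d(923))) - V(1266) = (-1419589 - 1/(-1948354 + 8/923)) - (155/11 - 1*1266) = (-1419589 - 1/(-1948354 + 8*(1/923))) - (155/11 - 1266) = (-1419589 - 1/(-1948354 + 8/923)) - 1*(-13771/11) = (-1419589 - 1/(-1798330734/923)) + 13771/11 = (-1419589 - 1*(-923/1798330734)) + 13771/11 = (-1419589 + 923/1798330734) + 13771/11 = -2552890528347403/1798330734 + 13771/11 = -28057030999283519/19781638074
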